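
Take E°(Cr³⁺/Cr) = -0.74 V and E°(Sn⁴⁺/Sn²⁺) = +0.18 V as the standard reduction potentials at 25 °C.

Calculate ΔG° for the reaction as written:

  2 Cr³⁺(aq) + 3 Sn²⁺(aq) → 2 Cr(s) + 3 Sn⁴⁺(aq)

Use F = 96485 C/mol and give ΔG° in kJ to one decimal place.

As written, Cr³⁺/Cr is reduced (cathode) and Sn⁴⁺/Sn²⁺ is oxidised (anode), so E°cell = (-0.74) − (+0.18) = -0.92 V.
Balancing electrons gives n = 6.
ΔG° = −nFE° = −(6)(96485)(-0.92) = 532,597 J = +532.6 kJ.

+532.6 kJ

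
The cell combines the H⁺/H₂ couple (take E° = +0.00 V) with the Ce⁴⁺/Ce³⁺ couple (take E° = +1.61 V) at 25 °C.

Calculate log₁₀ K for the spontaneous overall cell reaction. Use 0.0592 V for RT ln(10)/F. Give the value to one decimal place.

54.4

Cathode: Ce⁴⁺/Ce³⁺; anode: H⁺/H₂. E°cell = +1.61 V, n = 2.
log K = nE°cell / 0.0592 = (2)(+1.61) / 0.0592 = 54.4.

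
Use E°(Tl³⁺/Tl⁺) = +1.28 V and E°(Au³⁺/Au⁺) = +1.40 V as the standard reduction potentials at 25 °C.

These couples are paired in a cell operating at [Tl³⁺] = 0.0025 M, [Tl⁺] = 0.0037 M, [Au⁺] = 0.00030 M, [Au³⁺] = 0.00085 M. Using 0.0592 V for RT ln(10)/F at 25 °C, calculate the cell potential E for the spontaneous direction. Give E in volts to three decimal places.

Au³⁺/Au⁺ is the cathode (higher E°), Tl³⁺/Tl⁺ the anode: E°cell = +1.40 − (+1.28) = +0.12 V, n = 2.
Overall: Au³⁺(aq) + Tl⁺(aq) → Au⁺(aq) + Tl³⁺(aq)
Q = [Au⁺]·[Tl³⁺] / ([Au³⁺]·[Tl⁺]); log Q = -0.623.
E = E° − (0.0592/n) log Q = +0.12 − (0.0592/2)(-0.623) = +0.138 V.

+0.138 V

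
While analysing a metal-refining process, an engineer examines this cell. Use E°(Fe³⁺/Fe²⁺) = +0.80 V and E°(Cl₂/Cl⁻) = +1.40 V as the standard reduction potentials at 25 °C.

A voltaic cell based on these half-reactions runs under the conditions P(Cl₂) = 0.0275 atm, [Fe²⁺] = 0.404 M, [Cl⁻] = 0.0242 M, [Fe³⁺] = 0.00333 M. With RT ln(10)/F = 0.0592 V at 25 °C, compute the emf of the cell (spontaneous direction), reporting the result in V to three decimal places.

+0.773 V

Cl₂/Cl⁻ is the cathode (higher E°), Fe³⁺/Fe²⁺ the anode: E°cell = +1.40 − (+0.80) = +0.60 V, n = 2.
Overall: Cl₂(g) + 2 Fe²⁺(aq) → 2 Cl⁻(aq) + 2 Fe³⁺(aq)
Q = [Cl⁻]^2·[Fe³⁺]^2 / (P(Cl₂)·[Fe²⁺]^2); log Q = -5.840.
E = E° − (0.0592/n) log Q = +0.60 − (0.0592/2)(-5.840) = +0.773 V.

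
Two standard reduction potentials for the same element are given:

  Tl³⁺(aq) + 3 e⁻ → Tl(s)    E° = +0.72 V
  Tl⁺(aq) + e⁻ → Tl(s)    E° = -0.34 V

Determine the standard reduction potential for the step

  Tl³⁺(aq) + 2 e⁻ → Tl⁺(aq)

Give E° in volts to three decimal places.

Sequential free energies add, so n₃E°₃ = n₁E°₁ + n₂E°₂.
With n₃ = 3, and the known step contributing 1×(-0.34) V, the unknown satisfies 2·E° = 3×(+0.72) − 1×(-0.34) = +2.500.
E° = +2.500 / 2 = +1.250 V.

+1.250 V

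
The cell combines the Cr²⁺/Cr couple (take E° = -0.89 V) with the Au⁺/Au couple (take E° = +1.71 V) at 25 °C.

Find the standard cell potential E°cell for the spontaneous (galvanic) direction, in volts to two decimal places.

+2.60 V

The Au⁺/Au couple has the higher reduction potential, so it is the cathode; Cr²⁺/Cr is oxidised at the anode.
E°cell = E°(cathode) − E°(anode) = (+1.71) − (-0.89) = +2.60 V.
Since E°cell > 0, the reaction is spontaneous under standard conditions.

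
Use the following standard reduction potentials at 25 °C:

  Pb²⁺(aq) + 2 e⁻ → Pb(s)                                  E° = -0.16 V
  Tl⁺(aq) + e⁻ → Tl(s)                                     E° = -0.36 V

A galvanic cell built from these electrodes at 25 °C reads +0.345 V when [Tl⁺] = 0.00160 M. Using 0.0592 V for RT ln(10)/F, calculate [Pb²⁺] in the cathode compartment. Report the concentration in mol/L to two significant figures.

0.20 M

Pb²⁺/Pb is the cathode, Tl⁺/Tl the anode: E°cell = +0.20 V, n = 2.
Overall reaction: Pb²⁺(aq) + 2 Tl(s) → Pb(s) + 2 Tl⁺(aq); Q = [Tl⁺]^2/[Pb²⁺]^1.
From E = E° − (0.0592/n) log Q: log Q = (E° − E)·n/0.0592 = (+0.20 − (+0.345))·2/0.0592 = -4.8986.
So 1·log[Pb²⁺] = 2·log(0.0016) − log Q = -5.5918 − (-4.8986) = -0.6932; [Pb²⁺] = 10^(-0.6932) ≈ 0.20 M.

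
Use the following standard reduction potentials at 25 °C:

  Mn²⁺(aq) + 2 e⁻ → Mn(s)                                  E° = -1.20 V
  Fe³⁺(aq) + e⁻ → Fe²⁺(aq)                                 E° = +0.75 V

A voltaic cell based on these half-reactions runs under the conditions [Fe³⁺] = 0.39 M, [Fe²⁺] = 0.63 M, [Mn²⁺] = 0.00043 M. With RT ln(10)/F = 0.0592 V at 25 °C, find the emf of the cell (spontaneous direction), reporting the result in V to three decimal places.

+2.037 V

Fe³⁺/Fe²⁺ is the cathode (higher E°), Mn²⁺/Mn the anode: E°cell = +0.75 − (-1.20) = +1.95 V, n = 2.
Overall: 2 Fe³⁺(aq) + Mn(s) → 2 Fe²⁺(aq) + Mn²⁺(aq)
Q = [Fe²⁺]^2·[Mn²⁺] / ([Fe³⁺]^2); log Q = -2.950.
E = E° − (0.0592/n) log Q = +1.95 − (0.0592/2)(-2.950) = +2.037 V.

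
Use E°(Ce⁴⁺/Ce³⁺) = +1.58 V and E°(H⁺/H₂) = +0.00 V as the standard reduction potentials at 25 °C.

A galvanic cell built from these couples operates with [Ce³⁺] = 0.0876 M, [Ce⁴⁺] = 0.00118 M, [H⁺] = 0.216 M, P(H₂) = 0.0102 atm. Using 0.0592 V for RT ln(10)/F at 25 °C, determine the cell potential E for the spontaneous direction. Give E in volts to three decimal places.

+1.450 V

Ce⁴⁺/Ce³⁺ is the cathode (higher E°), H⁺/H₂ the anode: E°cell = +1.58 − (+0.00) = +1.58 V, n = 2.
Overall: 2 Ce⁴⁺(aq) + H₂(g) → 2 Ce³⁺(aq) + 2 H⁺(aq)
Q = [Ce³⁺]^2·[H⁺]^2 / ([Ce⁴⁺]^2·P(H₂)); log Q = 4.402.
E = E° − (0.0592/n) log Q = +1.58 − (0.0592/2)(4.402) = +1.450 V.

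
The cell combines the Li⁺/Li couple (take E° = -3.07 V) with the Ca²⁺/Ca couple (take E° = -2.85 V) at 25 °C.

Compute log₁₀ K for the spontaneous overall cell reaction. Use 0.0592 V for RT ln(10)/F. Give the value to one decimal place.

7.4

Cathode: Ca²⁺/Ca; anode: Li⁺/Li. E°cell = +0.22 V, n = 2.
log K = nE°cell / 0.0592 = (2)(+0.22) / 0.0592 = 7.4.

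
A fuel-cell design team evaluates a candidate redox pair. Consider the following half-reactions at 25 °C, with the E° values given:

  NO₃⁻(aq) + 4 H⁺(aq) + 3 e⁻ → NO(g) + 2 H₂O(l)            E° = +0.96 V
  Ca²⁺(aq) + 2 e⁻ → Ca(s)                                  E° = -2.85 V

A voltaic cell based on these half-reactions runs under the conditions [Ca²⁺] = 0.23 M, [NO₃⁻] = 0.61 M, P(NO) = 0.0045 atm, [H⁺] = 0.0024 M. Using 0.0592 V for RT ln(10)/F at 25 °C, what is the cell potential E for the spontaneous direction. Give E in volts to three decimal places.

+3.664 V

NO₃⁻/NO is the cathode (higher E°), Ca²⁺/Ca the anode: E°cell = +0.96 − (-2.85) = +3.81 V, n = 6.
Overall: 2 NO₃⁻(aq) + 8 H⁺(aq) + 3 Ca(s) → 2 NO(g) + 4 H₂O(l) + 3 Ca²⁺(aq)
Q = P(NO)^2·[Ca²⁺]^3 / ([NO₃⁻]^2·[H⁺]^8); log Q = 14.779.
E = E° − (0.0592/n) log Q = +3.81 − (0.0592/6)(14.779) = +3.664 V.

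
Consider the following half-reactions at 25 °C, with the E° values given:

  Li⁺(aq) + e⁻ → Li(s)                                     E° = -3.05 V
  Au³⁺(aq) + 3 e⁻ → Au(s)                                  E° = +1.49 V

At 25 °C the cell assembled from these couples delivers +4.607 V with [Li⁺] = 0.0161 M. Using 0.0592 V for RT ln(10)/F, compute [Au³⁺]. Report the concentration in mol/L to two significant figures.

Au³⁺/Au is the cathode, Li⁺/Li the anode: E°cell = +4.54 V, n = 3.
Overall reaction: Au³⁺(aq) + 3 Li(s) → Au(s) + 3 Li⁺(aq); Q = [Li⁺]^3/[Au³⁺]^1.
From E = E° − (0.0592/n) log Q: log Q = (E° − E)·n/0.0592 = (+4.54 − (+4.607))·3/0.0592 = -3.3953.
So 1·log[Au³⁺] = 3·log(0.0161) − log Q = -5.3795 − (-3.3953) = -1.9842; [Au³⁺] = 10^(-1.9842) ≈ 0.010 M.

0.010 M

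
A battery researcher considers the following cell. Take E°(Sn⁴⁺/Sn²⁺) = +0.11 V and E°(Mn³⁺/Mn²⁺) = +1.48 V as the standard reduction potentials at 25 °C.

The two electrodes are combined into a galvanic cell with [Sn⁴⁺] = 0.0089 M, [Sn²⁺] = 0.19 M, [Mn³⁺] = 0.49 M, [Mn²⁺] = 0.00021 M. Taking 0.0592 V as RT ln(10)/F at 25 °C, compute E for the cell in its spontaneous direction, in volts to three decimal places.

Mn³⁺/Mn²⁺ is the cathode (higher E°), Sn⁴⁺/Sn²⁺ the anode: E°cell = +1.48 − (+0.11) = +1.37 V, n = 2.
Overall: 2 Mn³⁺(aq) + Sn²⁺(aq) → 2 Mn²⁺(aq) + Sn⁴⁺(aq)
Q = [Mn²⁺]^2·[Sn⁴⁺] / ([Mn³⁺]^2·[Sn²⁺]); log Q = -8.065.
E = E° − (0.0592/n) log Q = +1.37 − (0.0592/2)(-8.065) = +1.609 V.

+1.609 V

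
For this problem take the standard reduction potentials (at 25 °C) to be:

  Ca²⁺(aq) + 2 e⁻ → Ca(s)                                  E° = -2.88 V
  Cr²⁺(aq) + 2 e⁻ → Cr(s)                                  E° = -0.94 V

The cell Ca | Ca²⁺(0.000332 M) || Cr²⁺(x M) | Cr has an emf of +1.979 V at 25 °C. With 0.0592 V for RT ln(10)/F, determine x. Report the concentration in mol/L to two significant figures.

0.0069 M

Cr²⁺/Cr is the cathode, Ca²⁺/Ca the anode: E°cell = +1.94 V, n = 2.
Overall reaction: Cr²⁺(aq) + Ca(s) → Cr(s) + Ca²⁺(aq); Q = [Ca²⁺]^1/[Cr²⁺]^1.
From E = E° − (0.0592/n) log Q: log Q = (E° − E)·n/0.0592 = (+1.94 − (+1.979))·2/0.0592 = -1.3176.
So 1·log[Cr²⁺] = 1·log(0.000332) − log Q = -3.4789 − (-1.3176) = -2.1613; [Cr²⁺] = 10^(-2.1613) ≈ 0.0069 M.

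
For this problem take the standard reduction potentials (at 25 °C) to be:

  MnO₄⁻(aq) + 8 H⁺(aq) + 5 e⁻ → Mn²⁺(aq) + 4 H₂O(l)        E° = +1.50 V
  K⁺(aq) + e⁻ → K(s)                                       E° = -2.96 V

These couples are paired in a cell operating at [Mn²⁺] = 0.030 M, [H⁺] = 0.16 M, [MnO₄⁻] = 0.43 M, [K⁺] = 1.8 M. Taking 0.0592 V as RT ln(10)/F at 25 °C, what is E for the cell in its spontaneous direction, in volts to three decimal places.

MnO₄⁻/Mn²⁺ is the cathode (higher E°), K⁺/K the anode: E°cell = +1.50 − (-2.96) = +4.46 V, n = 5.
Overall: MnO₄⁻(aq) + 8 H⁺(aq) + 5 K(s) → Mn²⁺(aq) + 4 H₂O(l) + 5 K⁺(aq)
Q = [Mn²⁺]·[K⁺]^5 / ([MnO₄⁻]·[H⁺]^8); log Q = 6.487.
E = E° − (0.0592/n) log Q = +4.46 − (0.0592/5)(6.487) = +4.383 V.

+4.383 V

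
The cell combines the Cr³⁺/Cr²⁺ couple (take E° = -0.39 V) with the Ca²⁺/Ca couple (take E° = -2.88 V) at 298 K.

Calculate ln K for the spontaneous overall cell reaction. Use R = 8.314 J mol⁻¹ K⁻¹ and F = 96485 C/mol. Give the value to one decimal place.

Cathode: Cr³⁺/Cr²⁺; anode: Ca²⁺/Ca. E°cell = (-0.39) − (-2.88) = +2.49 V, with n = 2.
ΔG° = −nFE° = −RT ln K, so ln K = nFE°/(RT) = (2)(96485)(+2.49) / ((8.314)(298)) = 193.938.

193.9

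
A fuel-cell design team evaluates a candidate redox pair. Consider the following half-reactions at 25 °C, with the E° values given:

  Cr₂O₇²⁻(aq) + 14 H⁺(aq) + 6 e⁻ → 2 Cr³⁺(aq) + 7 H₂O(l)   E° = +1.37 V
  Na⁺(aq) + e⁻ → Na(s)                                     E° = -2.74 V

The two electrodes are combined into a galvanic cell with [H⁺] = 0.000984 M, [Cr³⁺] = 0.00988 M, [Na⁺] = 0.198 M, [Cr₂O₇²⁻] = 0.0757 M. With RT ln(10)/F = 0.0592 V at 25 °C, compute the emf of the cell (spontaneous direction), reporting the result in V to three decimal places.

+3.765 V

Cr₂O₇²⁻/Cr³⁺ is the cathode (higher E°), Na⁺/Na the anode: E°cell = +1.37 − (-2.74) = +4.11 V, n = 6.
Overall: Cr₂O₇²⁻(aq) + 14 H⁺(aq) + 6 Na(s) → 2 Cr³⁺(aq) + 7 H₂O(l) + 6 Na⁺(aq)
Q = [Cr³⁺]^2·[Na⁺]^6 / ([Cr₂O₇²⁻]·[H⁺]^14); log Q = 34.988.
E = E° − (0.0592/n) log Q = +4.11 − (0.0592/6)(34.988) = +3.765 V.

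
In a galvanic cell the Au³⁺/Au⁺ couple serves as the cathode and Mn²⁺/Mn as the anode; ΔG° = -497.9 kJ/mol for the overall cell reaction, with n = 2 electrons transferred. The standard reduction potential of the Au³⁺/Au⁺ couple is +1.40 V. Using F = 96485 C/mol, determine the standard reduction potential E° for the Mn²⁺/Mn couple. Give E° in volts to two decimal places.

E°cell = −ΔG°/(nF) = −(-497.9×10³)/((2)(96485)) = +2.580 V.
Since Au³⁺/Au⁺ is the cathode and Mn²⁺/Mn the anode, E°cell = E°(Au³⁺/Au⁺) − E°(Mn²⁺/Mn).
So E°(Mn²⁺/Mn) = E°(Au³⁺/Au⁺) − E°cell = (+1.40) − (+2.580) = -1.18 V.

-1.18 V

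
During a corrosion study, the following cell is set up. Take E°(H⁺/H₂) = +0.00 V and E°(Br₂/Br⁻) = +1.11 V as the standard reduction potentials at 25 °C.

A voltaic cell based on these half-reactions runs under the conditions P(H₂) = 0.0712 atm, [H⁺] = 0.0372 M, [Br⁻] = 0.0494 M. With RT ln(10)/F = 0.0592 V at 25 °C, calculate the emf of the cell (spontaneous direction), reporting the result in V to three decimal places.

+1.238 V

Br₂/Br⁻ is the cathode (higher E°), H⁺/H₂ the anode: E°cell = +1.11 − (+0.00) = +1.11 V, n = 2.
Overall: Br₂(l) + H₂(g) → 2 Br⁻(aq) + 2 H⁺(aq)
Q = [Br⁻]^2·[H⁺]^2 / (P(H₂)); log Q = -4.324.
E = E° − (0.0592/n) log Q = +1.11 − (0.0592/2)(-4.324) = +1.238 V.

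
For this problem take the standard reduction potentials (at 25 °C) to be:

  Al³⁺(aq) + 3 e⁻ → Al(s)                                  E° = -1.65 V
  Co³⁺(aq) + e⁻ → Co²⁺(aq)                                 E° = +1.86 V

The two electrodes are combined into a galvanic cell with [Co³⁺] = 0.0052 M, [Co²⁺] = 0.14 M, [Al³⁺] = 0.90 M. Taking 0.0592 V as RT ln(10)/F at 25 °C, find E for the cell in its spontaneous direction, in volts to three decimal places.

+3.426 V

Co³⁺/Co²⁺ is the cathode (higher E°), Al³⁺/Al the anode: E°cell = +1.86 − (-1.65) = +3.51 V, n = 3.
Overall: 3 Co³⁺(aq) + Al(s) → 3 Co²⁺(aq) + Al³⁺(aq)
Q = [Co²⁺]^3·[Al³⁺] / ([Co³⁺]^3); log Q = 4.245.
E = E° − (0.0592/n) log Q = +3.51 − (0.0592/3)(4.245) = +3.426 V.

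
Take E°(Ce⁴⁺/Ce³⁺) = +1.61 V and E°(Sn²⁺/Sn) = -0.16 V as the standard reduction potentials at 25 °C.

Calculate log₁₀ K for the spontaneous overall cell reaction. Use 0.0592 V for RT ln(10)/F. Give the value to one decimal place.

59.8

Cathode: Ce⁴⁺/Ce³⁺; anode: Sn²⁺/Sn. E°cell = +1.77 V, n = 2.
log K = nE°cell / 0.0592 = (2)(+1.77) / 0.0592 = 59.8.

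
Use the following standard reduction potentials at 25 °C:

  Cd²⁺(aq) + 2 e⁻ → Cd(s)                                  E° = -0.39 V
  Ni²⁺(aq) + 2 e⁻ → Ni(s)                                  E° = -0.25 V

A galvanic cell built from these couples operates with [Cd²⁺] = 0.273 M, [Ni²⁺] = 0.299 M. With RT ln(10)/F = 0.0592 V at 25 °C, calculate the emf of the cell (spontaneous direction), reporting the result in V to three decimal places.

+0.141 V

Ni²⁺/Ni is the cathode (higher E°), Cd²⁺/Cd the anode: E°cell = -0.25 − (-0.39) = +0.14 V, n = 2.
Overall: Ni²⁺(aq) + Cd(s) → Ni(s) + Cd²⁺(aq)
Q = [Cd²⁺] / ([Ni²⁺]); log Q = -0.040.
E = E° − (0.0592/n) log Q = +0.14 − (0.0592/2)(-0.040) = +0.141 V.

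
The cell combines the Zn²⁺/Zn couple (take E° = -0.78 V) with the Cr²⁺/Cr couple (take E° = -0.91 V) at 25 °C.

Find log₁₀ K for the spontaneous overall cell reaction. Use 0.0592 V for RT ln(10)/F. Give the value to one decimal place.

Cathode: Zn²⁺/Zn; anode: Cr²⁺/Cr. E°cell = +0.13 V, n = 2.
log K = nE°cell / 0.0592 = (2)(+0.13) / 0.0592 = 4.4.

4.4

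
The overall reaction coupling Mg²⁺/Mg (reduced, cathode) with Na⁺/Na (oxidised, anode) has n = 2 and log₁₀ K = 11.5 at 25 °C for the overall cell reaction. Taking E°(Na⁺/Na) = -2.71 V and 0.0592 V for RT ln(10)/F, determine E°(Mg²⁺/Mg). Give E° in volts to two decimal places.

-2.37 V

E°cell = (0.0592/n)·log K = (0.0592/2)(11.5) = +0.340 V.
Since Mg²⁺/Mg is the cathode and Na⁺/Na the anode, E°cell = E°(Mg²⁺/Mg) − E°(Na⁺/Na).
So E°(Mg²⁺/Mg) = E°cell + E°(Na⁺/Na) = +0.340 + (-2.71) = -2.37 V.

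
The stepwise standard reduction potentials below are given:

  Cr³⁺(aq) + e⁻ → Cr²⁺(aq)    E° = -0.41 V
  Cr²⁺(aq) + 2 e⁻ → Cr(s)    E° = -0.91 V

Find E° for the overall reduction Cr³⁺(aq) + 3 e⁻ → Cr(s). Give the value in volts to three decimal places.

-0.743 V

Since ΔG° = −nFE° is additive over sequential reductions, n₃E°₃ = n₁E°₁ + n₂E°₂.
E°₃ = (1×-0.41 + 2×-0.91) / 3 = (-2.230) / 3 = -0.743 V.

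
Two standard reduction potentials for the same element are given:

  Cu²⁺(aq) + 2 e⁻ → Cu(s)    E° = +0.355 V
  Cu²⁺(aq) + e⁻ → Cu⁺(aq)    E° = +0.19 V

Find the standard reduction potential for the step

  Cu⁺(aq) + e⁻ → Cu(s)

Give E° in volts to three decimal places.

Sequential free energies add, so n₃E°₃ = n₁E°₁ + n₂E°₂.
With n₃ = 2, and the known step contributing 1×(+0.19) V, the unknown satisfies 1·E° = 2×(+0.355) − 1×(+0.19) = +0.520.
E° = +0.520 / 1 = +0.520 V.

+0.520 V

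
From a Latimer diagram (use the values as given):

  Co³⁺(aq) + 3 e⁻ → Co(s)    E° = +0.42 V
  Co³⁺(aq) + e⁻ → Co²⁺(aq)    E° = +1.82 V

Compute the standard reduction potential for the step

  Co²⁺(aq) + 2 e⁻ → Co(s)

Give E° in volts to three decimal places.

Sequential free energies add, so n₃E°₃ = n₁E°₁ + n₂E°₂.
With n₃ = 3, and the known step contributing 1×(+1.82) V, the unknown satisfies 2·E° = 3×(+0.42) − 1×(+1.82) = -0.560.
E° = -0.560 / 2 = -0.280 V.

-0.280 V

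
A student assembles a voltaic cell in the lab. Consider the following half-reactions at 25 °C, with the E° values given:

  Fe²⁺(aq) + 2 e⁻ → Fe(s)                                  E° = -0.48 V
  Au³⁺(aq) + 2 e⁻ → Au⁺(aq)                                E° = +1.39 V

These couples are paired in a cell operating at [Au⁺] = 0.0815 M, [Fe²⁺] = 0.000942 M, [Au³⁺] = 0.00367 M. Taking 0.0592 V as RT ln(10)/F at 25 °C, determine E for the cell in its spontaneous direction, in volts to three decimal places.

Au³⁺/Au⁺ is the cathode (higher E°), Fe²⁺/Fe the anode: E°cell = +1.39 − (-0.48) = +1.87 V, n = 2.
Overall: Au³⁺(aq) + Fe(s) → Au⁺(aq) + Fe²⁺(aq)
Q = [Au⁺]·[Fe²⁺] / ([Au³⁺]); log Q = -1.679.
E = E° − (0.0592/n) log Q = +1.87 − (0.0592/2)(-1.679) = +1.920 V.

+1.920 V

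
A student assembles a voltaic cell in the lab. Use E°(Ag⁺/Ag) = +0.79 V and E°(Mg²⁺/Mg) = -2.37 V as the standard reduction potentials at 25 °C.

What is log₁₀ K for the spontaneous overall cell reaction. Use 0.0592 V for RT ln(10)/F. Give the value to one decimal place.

Cathode: Ag⁺/Ag; anode: Mg²⁺/Mg. E°cell = +3.16 V, n = 2.
log K = nE°cell / 0.0592 = (2)(+3.16) / 0.0592 = 106.8.

106.8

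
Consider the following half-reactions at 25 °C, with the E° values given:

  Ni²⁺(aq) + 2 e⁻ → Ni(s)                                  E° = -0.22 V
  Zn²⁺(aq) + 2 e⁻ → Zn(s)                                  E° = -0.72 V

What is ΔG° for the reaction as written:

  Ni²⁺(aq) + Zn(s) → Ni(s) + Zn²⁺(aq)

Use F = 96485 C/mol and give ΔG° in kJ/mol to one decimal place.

As written, Ni²⁺/Ni is reduced (cathode) and Zn²⁺/Zn is oxidised (anode), so E°cell = (-0.22) − (-0.72) = +0.50 V.
Balancing electrons gives n = 2.
ΔG° = −nFE° = −(2)(96485)(+0.50) = -96,485 J = -96.5 kJ/mol.

-96.5 kJ/mol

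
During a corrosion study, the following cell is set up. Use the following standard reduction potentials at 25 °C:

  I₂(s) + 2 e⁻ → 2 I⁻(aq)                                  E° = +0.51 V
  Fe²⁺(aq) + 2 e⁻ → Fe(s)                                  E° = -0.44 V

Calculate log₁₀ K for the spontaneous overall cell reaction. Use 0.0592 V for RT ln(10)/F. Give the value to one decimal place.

Cathode: I₂/I⁻; anode: Fe²⁺/Fe. E°cell = +0.95 V, n = 2.
log K = nE°cell / 0.0592 = (2)(+0.95) / 0.0592 = 32.1.

32.1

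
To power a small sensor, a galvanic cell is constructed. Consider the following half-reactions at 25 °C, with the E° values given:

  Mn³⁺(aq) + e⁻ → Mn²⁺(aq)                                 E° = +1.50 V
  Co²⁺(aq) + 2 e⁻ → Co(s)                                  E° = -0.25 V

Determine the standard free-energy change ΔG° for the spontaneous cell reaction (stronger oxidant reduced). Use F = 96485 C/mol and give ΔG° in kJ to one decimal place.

Mn³⁺/Mn²⁺ (E° = +1.50 V) is the cathode; Co²⁺/Co (E° = -0.25 V) is the anode, so E°cell = +1.75 V.
Balancing electrons gives n = 2 (lcm of 1 and 2).
ΔG° = −nFE° = −(2)(96485)(+1.75) = -337,698 J = -337.7 kJ.

-337.7 kJ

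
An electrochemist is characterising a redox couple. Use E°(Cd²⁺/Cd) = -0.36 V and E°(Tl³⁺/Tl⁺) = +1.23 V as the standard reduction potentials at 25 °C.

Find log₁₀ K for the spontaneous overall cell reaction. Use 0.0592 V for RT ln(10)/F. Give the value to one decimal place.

53.7

Cathode: Tl³⁺/Tl⁺; anode: Cd²⁺/Cd. E°cell = +1.59 V, n = 2.
log K = nE°cell / 0.0592 = (2)(+1.59) / 0.0592 = 53.7.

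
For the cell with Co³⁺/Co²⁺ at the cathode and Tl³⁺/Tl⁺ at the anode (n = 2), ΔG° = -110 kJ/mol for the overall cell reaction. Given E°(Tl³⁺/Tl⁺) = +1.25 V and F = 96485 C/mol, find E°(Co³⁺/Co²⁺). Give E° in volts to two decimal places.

+1.82 V

E°cell = −ΔG°/(nF) = −(-110×10³)/((2)(96485)) = +0.570 V.
Since Co³⁺/Co²⁺ is the cathode and Tl³⁺/Tl⁺ the anode, E°cell = E°(Co³⁺/Co²⁺) − E°(Tl³⁺/Tl⁺).
So E°(Co³⁺/Co²⁺) = E°cell + E°(Tl³⁺/Tl⁺) = +0.570 + (+1.25) = +1.82 V.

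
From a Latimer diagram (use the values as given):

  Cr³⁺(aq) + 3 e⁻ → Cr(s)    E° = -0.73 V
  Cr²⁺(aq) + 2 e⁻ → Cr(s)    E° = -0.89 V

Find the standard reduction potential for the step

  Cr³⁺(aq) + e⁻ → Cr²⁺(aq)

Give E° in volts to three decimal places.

-0.410 V

Sequential free energies add, so n₃E°₃ = n₁E°₁ + n₂E°₂.
With n₃ = 3, and the known step contributing 2×(-0.89) V, the unknown satisfies 1·E° = 3×(-0.73) − 2×(-0.89) = -0.410.
E° = -0.410 / 1 = -0.410 V.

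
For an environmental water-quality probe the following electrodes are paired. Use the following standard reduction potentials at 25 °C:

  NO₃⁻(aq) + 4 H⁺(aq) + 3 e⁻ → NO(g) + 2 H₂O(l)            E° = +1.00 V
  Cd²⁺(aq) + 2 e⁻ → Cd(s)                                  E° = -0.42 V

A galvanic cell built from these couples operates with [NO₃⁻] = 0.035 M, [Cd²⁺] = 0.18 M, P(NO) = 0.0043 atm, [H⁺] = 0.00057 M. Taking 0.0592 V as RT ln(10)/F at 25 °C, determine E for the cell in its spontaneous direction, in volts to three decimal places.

NO₃⁻/NO is the cathode (higher E°), Cd²⁺/Cd the anode: E°cell = +1.00 − (-0.42) = +1.42 V, n = 6.
Overall: 2 NO₃⁻(aq) + 8 H⁺(aq) + 3 Cd(s) → 2 NO(g) + 4 H₂O(l) + 3 Cd²⁺(aq)
Q = P(NO)^2·[Cd²⁺]^3 / ([NO₃⁻]^2·[H⁺]^8); log Q = 21.898.
E = E° − (0.0592/n) log Q = +1.42 − (0.0592/6)(21.898) = +1.204 V.

+1.204 V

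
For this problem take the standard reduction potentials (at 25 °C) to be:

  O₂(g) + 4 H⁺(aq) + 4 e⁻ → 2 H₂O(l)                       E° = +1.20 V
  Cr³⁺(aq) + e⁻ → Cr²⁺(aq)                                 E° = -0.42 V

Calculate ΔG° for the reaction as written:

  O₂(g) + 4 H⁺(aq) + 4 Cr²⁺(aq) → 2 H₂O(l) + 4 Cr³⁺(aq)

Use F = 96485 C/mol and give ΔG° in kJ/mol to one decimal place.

-625.2 kJ/mol

As written, O₂/H₂O is reduced (cathode) and Cr³⁺/Cr²⁺ is oxidised (anode), so E°cell = (+1.20) − (-0.42) = +1.62 V.
Balancing electrons gives n = 4.
ΔG° = −nFE° = −(4)(96485)(+1.62) = -625,223 J = -625.2 kJ/mol.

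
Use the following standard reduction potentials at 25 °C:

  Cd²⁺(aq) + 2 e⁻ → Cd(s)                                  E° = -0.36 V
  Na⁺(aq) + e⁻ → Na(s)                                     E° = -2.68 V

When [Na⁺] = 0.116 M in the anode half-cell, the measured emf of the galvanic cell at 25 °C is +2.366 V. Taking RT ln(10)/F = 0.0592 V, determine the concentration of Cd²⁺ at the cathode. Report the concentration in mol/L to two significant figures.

Cd²⁺/Cd is the cathode, Na⁺/Na the anode: E°cell = +2.32 V, n = 2.
Overall reaction: Cd²⁺(aq) + 2 Na(s) → Cd(s) + 2 Na⁺(aq); Q = [Na⁺]^2/[Cd²⁺]^1.
From E = E° − (0.0592/n) log Q: log Q = (E° − E)·n/0.0592 = (+2.32 − (+2.366))·2/0.0592 = -1.5541.
So 1·log[Cd²⁺] = 2·log(0.116) − log Q = -1.8711 − (-1.5541) = -0.3170; [Cd²⁺] = 10^(-0.3170) ≈ 0.48 M.

0.48 M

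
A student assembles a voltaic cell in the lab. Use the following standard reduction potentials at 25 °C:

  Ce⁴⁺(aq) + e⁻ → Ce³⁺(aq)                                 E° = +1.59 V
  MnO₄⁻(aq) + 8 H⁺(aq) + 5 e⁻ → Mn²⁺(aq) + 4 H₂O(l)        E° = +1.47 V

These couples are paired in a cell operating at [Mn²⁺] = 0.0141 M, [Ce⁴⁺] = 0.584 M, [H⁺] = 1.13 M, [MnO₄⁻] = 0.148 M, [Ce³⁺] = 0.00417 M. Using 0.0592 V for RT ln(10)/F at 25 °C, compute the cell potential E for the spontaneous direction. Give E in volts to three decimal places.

+0.230 V

Ce⁴⁺/Ce³⁺ is the cathode (higher E°), MnO₄⁻/Mn²⁺ the anode: E°cell = +1.59 − (+1.47) = +0.12 V, n = 5.
Overall: 5 Ce⁴⁺(aq) + Mn²⁺(aq) + 4 H₂O(l) → 5 Ce³⁺(aq) + MnO₄⁻(aq) + 8 H⁺(aq)
Q = [Ce³⁺]^5·[MnO₄⁻]·[H⁺]^8 / ([Ce⁴⁺]^5·[Mn²⁺]); log Q = -9.286.
E = E° − (0.0592/n) log Q = +0.12 − (0.0592/5)(-9.286) = +0.230 V.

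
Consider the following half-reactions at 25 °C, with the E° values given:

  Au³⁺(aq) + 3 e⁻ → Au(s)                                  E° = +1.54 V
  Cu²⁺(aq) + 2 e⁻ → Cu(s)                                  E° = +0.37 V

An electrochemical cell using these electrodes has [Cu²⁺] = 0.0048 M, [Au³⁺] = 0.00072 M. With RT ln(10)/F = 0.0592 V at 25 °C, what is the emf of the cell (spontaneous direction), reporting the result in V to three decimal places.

Au³⁺/Au is the cathode (higher E°), Cu²⁺/Cu the anode: E°cell = +1.54 − (+0.37) = +1.17 V, n = 6.
Overall: 2 Au³⁺(aq) + 3 Cu(s) → 2 Au(s) + 3 Cu²⁺(aq)
Q = [Cu²⁺]^3 / ([Au³⁺]^2); log Q = -0.671.
E = E° − (0.0592/n) log Q = +1.17 − (0.0592/6)(-0.671) = +1.177 V.

+1.177 V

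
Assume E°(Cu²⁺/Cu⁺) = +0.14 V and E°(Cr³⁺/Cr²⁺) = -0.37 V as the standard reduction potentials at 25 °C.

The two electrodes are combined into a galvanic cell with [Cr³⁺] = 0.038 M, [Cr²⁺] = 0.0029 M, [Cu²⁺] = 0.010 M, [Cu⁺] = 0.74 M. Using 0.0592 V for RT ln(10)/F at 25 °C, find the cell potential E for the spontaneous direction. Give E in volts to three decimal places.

+0.333 V

Cu²⁺/Cu⁺ is the cathode (higher E°), Cr³⁺/Cr²⁺ the anode: E°cell = +0.14 − (-0.37) = +0.51 V, n = 1.
Overall: Cu²⁺(aq) + Cr²⁺(aq) → Cu⁺(aq) + Cr³⁺(aq)
Q = [Cu⁺]·[Cr³⁺] / ([Cu²⁺]·[Cr²⁺]); log Q = 2.987.
E = E° − (0.0592/n) log Q = +0.51 − (0.0592/1)(2.987) = +0.333 V.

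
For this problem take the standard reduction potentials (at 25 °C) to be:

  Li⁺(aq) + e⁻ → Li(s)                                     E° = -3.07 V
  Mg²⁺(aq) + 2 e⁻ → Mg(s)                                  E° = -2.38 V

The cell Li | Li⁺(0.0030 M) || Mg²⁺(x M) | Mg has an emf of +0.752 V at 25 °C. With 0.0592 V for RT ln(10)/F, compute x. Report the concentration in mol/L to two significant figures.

0.0011 M

Mg²⁺/Mg is the cathode, Li⁺/Li the anode: E°cell = +0.69 V, n = 2.
Overall reaction: Mg²⁺(aq) + 2 Li(s) → Mg(s) + 2 Li⁺(aq); Q = [Li⁺]^2/[Mg²⁺]^1.
From E = E° − (0.0592/n) log Q: log Q = (E° − E)·n/0.0592 = (+0.69 − (+0.752))·2/0.0592 = -2.0946.
So 1·log[Mg²⁺] = 2·log(0.003) − log Q = -5.0458 − (-2.0946) = -2.9512; [Mg²⁺] = 10^(-2.9512) ≈ 0.0011 M.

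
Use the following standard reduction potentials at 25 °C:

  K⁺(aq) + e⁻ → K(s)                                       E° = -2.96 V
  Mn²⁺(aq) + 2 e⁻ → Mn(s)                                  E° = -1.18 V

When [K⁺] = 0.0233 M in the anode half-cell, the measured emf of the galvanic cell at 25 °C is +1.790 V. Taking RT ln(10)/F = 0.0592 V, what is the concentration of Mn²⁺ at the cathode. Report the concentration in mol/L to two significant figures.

0.0012 M

Mn²⁺/Mn is the cathode, K⁺/K the anode: E°cell = +1.78 V, n = 2.
Overall reaction: Mn²⁺(aq) + 2 K(s) → Mn(s) + 2 K⁺(aq); Q = [K⁺]^2/[Mn²⁺]^1.
From E = E° − (0.0592/n) log Q: log Q = (E° − E)·n/0.0592 = (+1.78 − (+1.790))·2/0.0592 = -0.3378.
So 1·log[Mn²⁺] = 2·log(0.0233) − log Q = -3.2653 − (-0.3378) = -2.9275; [Mn²⁺] = 10^(-2.9275) ≈ 0.0012 M.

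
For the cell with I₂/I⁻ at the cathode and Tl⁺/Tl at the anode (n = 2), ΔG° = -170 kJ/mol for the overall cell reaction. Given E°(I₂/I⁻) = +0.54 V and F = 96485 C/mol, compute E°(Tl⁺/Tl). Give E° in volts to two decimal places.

-0.34 V

E°cell = −ΔG°/(nF) = −(-170×10³)/((2)(96485)) = +0.881 V.
Since I₂/I⁻ is the cathode and Tl⁺/Tl the anode, E°cell = E°(I₂/I⁻) − E°(Tl⁺/Tl).
So E°(Tl⁺/Tl) = E°(I₂/I⁻) − E°cell = (+0.54) − (+0.881) = -0.34 V.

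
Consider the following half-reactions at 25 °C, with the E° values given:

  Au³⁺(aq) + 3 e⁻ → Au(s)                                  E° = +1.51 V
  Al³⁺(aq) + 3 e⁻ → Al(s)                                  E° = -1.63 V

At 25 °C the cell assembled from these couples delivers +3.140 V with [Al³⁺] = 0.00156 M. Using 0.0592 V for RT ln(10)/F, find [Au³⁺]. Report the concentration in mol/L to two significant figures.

0.0016 M

Au³⁺/Au is the cathode, Al³⁺/Al the anode: E°cell = +3.14 V, n = 3.
Overall reaction: Au³⁺(aq) + Al(s) → Au(s) + Al³⁺(aq); Q = [Al³⁺]^1/[Au³⁺]^1.
From E = E° − (0.0592/n) log Q: log Q = (E° − E)·n/0.0592 = (+3.14 − (+3.140))·3/0.0592 = 0.0000.
So 1·log[Au³⁺] = 1·log(0.00156) − log Q = -2.8069 − (0.0000) = -2.8069; [Au³⁺] = 10^(-2.8069) ≈ 0.0016 M.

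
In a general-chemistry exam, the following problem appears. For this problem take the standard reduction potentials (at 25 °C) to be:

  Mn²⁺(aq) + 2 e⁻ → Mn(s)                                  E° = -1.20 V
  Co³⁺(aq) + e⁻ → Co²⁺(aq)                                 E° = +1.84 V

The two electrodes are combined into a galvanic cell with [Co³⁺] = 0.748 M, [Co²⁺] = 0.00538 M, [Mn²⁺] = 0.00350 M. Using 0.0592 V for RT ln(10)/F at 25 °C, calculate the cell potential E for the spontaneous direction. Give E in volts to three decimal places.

Co³⁺/Co²⁺ is the cathode (higher E°), Mn²⁺/Mn the anode: E°cell = +1.84 − (-1.20) = +3.04 V, n = 2.
Overall: 2 Co³⁺(aq) + Mn(s) → 2 Co²⁺(aq) + Mn²⁺(aq)
Q = [Co²⁺]^2·[Mn²⁺] / ([Co³⁺]^2); log Q = -6.742.
E = E° − (0.0592/n) log Q = +3.04 − (0.0592/2)(-6.742) = +3.240 V.

+3.240 V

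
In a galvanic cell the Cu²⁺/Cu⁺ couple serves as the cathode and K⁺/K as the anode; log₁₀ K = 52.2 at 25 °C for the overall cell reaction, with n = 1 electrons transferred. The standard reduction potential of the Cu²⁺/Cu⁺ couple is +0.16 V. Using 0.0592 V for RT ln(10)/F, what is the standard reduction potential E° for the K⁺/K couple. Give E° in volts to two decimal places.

-2.93 V

E°cell = (0.0592/n)·log K = (0.0592/1)(52.2) = +3.090 V.
Since Cu²⁺/Cu⁺ is the cathode and K⁺/K the anode, E°cell = E°(Cu²⁺/Cu⁺) − E°(K⁺/K).
So E°(K⁺/K) = E°(Cu²⁺/Cu⁺) − E°cell = (+0.16) − (+3.090) = -2.93 V.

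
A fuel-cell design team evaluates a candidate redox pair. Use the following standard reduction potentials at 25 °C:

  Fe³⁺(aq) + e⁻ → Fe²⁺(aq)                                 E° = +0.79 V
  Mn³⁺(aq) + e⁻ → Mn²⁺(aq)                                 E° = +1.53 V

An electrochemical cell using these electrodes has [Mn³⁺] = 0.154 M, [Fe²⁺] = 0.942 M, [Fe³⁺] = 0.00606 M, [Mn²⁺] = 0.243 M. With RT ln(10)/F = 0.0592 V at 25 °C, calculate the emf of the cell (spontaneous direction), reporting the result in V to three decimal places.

+0.858 V

Mn³⁺/Mn²⁺ is the cathode (higher E°), Fe³⁺/Fe²⁺ the anode: E°cell = +1.53 − (+0.79) = +0.74 V, n = 1.
Overall: Mn³⁺(aq) + Fe²⁺(aq) → Mn²⁺(aq) + Fe³⁺(aq)
Q = [Mn²⁺]·[Fe³⁺] / ([Mn³⁺]·[Fe²⁺]); log Q = -1.993.
E = E° − (0.0592/n) log Q = +0.74 − (0.0592/1)(-1.993) = +0.858 V.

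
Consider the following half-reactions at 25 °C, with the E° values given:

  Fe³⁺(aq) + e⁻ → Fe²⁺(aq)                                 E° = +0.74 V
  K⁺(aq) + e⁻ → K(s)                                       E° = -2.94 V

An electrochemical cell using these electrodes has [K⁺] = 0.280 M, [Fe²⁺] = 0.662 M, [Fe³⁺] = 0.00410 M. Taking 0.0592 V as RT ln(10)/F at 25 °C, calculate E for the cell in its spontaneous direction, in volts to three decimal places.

Fe³⁺/Fe²⁺ is the cathode (higher E°), K⁺/K the anode: E°cell = +0.74 − (-2.94) = +3.68 V, n = 1.
Overall: Fe³⁺(aq) + K(s) → Fe²⁺(aq) + K⁺(aq)
Q = [Fe²⁺]·[K⁺] / ([Fe³⁺]); log Q = 1.655.
E = E° − (0.0592/n) log Q = +3.68 − (0.0592/1)(1.655) = +3.582 V.

+3.582 V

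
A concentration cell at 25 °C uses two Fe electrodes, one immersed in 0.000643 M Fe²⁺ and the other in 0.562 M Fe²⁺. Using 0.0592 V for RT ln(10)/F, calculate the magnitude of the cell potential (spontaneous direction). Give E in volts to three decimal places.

+0.087 V

For a concentration cell E°cell = 0. The 0.562 M side is the cathode (reduction is favoured where [Fe²⁺] is higher).
With n = 2, E = −(0.0592/2) log([Fe²⁺]ₐₙ/[Fe²⁺]꜀ₐₜ) = −(0.0592/2) log(0.000643/0.562) = −(0.0592/2)(-2.942) = +0.087 V.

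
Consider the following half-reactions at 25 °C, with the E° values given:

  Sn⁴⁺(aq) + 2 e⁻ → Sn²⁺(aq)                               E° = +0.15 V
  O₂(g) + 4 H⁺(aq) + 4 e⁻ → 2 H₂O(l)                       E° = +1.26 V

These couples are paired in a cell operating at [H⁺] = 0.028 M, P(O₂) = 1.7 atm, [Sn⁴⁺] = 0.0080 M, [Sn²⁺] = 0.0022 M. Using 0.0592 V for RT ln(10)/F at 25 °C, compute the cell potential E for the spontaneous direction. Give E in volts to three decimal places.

O₂/H₂O is the cathode (higher E°), Sn⁴⁺/Sn²⁺ the anode: E°cell = +1.26 − (+0.15) = +1.11 V, n = 4.
Overall: O₂(g) + 4 H⁺(aq) + 2 Sn²⁺(aq) → 2 H₂O(l) + 2 Sn⁴⁺(aq)
Q = [Sn⁴⁺]^2 / (P(O₂)·[H⁺]^4·[Sn²⁺]^2); log Q = 7.102.
E = E° − (0.0592/n) log Q = +1.11 − (0.0592/4)(7.102) = +1.005 V.

+1.005 V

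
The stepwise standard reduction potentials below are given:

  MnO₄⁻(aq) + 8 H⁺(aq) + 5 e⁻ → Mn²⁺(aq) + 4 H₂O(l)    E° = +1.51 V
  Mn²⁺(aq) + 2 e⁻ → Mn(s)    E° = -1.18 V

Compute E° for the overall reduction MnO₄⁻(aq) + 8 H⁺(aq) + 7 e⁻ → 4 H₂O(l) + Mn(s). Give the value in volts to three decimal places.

Standard free energies of sequential steps add: ΔG°₃ = ΔG°₁ + ΔG°₂, so n₃E°₃ = n₁E°₁ + n₂E°₂.
E°₃ = (5×+1.51 + 2×-1.18) / 7 = (+5.190) / 7 = +0.741 V.

+0.741 V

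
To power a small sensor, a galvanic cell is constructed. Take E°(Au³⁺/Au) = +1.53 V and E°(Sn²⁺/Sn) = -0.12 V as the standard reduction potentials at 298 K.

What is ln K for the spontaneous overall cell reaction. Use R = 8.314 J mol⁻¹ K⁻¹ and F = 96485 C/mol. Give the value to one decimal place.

Cathode: Au³⁺/Au; anode: Sn²⁺/Sn. E°cell = (+1.53) − (-0.12) = +1.65 V, with n = 6.
ΔG° = −nFE° = −RT ln K, so ln K = nFE°/(RT) = (6)(96485)(+1.65) / ((8.314)(298)) = 385.539.

385.5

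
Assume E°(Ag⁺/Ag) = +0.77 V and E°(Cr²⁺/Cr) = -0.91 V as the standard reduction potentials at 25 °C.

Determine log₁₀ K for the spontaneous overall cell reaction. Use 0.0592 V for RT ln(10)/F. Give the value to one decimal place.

56.8

Cathode: Ag⁺/Ag; anode: Cr²⁺/Cr. E°cell = +1.68 V, n = 2.
log K = nE°cell / 0.0592 = (2)(+1.68) / 0.0592 = 56.8.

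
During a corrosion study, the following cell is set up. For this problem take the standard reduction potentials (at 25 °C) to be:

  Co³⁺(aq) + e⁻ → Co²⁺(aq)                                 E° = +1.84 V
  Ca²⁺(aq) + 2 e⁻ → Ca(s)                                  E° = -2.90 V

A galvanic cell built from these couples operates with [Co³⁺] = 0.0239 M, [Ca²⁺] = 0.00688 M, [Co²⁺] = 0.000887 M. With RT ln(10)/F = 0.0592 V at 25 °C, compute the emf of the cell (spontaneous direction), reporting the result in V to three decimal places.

Co³⁺/Co²⁺ is the cathode (higher E°), Ca²⁺/Ca the anode: E°cell = +1.84 − (-2.90) = +4.74 V, n = 2.
Overall: 2 Co³⁺(aq) + Ca(s) → 2 Co²⁺(aq) + Ca²⁺(aq)
Q = [Co²⁺]^2·[Ca²⁺] / ([Co³⁺]^2); log Q = -5.023.
E = E° − (0.0592/n) log Q = +4.74 − (0.0592/2)(-5.023) = +4.889 V.

+4.889 V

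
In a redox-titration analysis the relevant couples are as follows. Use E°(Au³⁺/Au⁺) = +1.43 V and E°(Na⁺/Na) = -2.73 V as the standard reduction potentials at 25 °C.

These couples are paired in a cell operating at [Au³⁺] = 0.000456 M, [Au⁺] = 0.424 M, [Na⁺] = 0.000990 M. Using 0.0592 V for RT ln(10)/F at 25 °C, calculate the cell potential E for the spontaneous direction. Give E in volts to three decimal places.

Au³⁺/Au⁺ is the cathode (higher E°), Na⁺/Na the anode: E°cell = +1.43 − (-2.73) = +4.16 V, n = 2.
Overall: Au³⁺(aq) + 2 Na(s) → Au⁺(aq) + 2 Na⁺(aq)
Q = [Au⁺]·[Na⁺]^2 / ([Au³⁺]); log Q = -3.040.
E = E° − (0.0592/n) log Q = +4.16 − (0.0592/2)(-3.040) = +4.250 V.

+4.250 V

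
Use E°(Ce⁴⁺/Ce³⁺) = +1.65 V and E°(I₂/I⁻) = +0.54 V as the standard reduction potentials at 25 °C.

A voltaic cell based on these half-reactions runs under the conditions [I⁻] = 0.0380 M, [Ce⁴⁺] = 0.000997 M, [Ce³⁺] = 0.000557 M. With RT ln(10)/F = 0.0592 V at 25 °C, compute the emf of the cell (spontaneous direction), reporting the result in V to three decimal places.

Ce⁴⁺/Ce³⁺ is the cathode (higher E°), I₂/I⁻ the anode: E°cell = +1.65 − (+0.54) = +1.11 V, n = 2.
Overall: 2 Ce⁴⁺(aq) + 2 I⁻(aq) → 2 Ce³⁺(aq) + I₂(s)
Q = [Ce³⁺]^2 / ([Ce⁴⁺]^2·[I⁻]^2); log Q = 2.335.
E = E° − (0.0592/n) log Q = +1.11 − (0.0592/2)(2.335) = +1.041 V.

+1.041 V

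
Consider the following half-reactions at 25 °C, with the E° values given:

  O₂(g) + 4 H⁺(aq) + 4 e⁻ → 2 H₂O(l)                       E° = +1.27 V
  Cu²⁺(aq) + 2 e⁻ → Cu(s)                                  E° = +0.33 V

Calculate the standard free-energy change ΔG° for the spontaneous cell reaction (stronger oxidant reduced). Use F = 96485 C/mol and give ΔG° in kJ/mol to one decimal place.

-362.8 kJ/mol

O₂/H₂O (E° = +1.27 V) is the cathode; Cu²⁺/Cu (E° = +0.33 V) is the anode, so E°cell = +0.94 V.
Balancing electrons gives n = 4 (lcm of 4 and 2).
ΔG° = −nFE° = −(4)(96485)(+0.94) = -362,784 J = -362.8 kJ/mol.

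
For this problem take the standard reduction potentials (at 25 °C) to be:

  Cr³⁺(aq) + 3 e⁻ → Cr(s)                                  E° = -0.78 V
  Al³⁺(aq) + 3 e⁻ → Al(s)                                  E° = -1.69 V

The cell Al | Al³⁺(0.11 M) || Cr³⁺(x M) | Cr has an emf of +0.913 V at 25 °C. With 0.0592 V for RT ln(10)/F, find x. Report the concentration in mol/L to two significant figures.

Cr³⁺/Cr is the cathode, Al³⁺/Al the anode: E°cell = +0.91 V, n = 3.
Overall reaction: Cr³⁺(aq) + Al(s) → Cr(s) + Al³⁺(aq); Q = [Al³⁺]^1/[Cr³⁺]^1.
From E = E° − (0.0592/n) log Q: log Q = (E° − E)·n/0.0592 = (+0.91 − (+0.913))·3/0.0592 = -0.1520.
So 1·log[Cr³⁺] = 1·log(0.11) − log Q = -0.9586 − (-0.1520) = -0.8066; [Cr³⁺] = 10^(-0.8066) ≈ 0.16 M.

0.16 M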